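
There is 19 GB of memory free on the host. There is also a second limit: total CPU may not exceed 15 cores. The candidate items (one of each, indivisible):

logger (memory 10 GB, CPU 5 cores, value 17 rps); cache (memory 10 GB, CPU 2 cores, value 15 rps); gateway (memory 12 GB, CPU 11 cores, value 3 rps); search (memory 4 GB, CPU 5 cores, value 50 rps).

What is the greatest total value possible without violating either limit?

67 rps

Feasible sets respecting both limits:
- logger+search: memory 14, CPU 10, value 67
- cache+search: memory 14, CPU 7, value 65
- search: memory 4, CPU 5, value 50
- logger: memory 10, CPU 5, value 17
Best: 67 rps.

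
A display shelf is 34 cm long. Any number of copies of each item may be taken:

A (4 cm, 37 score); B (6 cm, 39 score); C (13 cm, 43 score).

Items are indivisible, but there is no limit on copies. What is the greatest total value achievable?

298 score

Best value-per-unit is A at 37/4; filling with it alone gives 8×37 = 296.
Optimal mix: 7×A + 1×B → length 34, value 298.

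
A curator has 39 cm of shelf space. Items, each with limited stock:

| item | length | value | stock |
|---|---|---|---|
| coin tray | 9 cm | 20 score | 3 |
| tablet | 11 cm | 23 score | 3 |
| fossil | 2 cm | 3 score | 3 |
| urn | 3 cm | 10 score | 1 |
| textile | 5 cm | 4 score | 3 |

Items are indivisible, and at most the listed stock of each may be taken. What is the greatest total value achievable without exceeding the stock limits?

Top feasible selections:
- 3×coin tray + 1×tablet: length 38, value 83
- 3×tablet + 1×fossil + 1×urn: length 38, value 82
- 1×coin tray + 2×tablet + 2×fossil + 1×urn: length 38, value 82
Best: 83 score.

83 score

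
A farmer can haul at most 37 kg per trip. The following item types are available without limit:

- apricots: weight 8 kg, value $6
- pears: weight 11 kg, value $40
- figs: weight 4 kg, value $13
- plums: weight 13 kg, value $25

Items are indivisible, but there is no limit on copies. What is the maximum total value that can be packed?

$133

Best value-per-unit is pears at 40/11; filling with it alone gives 3×40 = 120.
Optimal mix: 3×pears + 1×figs → weight 37, value 133.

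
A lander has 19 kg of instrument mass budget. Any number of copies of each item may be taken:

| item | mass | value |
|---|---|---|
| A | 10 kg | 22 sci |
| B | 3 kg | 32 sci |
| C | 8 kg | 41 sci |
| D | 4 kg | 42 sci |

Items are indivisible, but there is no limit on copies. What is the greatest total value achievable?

Best value-per-unit is B at 32/3; filling with it alone gives 6×32 = 192.
Optimal mix: 5×B + 1×D → mass 19, value 202.

202 sci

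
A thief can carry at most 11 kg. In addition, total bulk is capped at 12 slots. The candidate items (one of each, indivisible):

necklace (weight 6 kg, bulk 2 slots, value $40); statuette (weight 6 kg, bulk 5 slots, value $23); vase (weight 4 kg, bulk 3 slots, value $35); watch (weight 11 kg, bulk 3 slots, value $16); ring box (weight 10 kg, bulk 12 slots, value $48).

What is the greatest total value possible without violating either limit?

$75

Feasible sets respecting both limits:
- necklace+vase: weight 10, bulk 5, value 75
- statuette+vase: weight 10, bulk 8, value 58
- ring box: weight 10, bulk 12, value 48
Best: $75.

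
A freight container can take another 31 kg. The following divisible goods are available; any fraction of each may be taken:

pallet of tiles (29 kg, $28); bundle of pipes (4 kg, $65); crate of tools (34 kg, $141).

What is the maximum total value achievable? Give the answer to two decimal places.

176.97

Take in order of value per unit:
- bundle of pipes (65/4 per unit): all 4 → value 65, running total 65.00
- crate of tools (141/34 per unit): 27 of 34 → value 27×141/34 = 111.9706, running total 176.97
Total 176.97.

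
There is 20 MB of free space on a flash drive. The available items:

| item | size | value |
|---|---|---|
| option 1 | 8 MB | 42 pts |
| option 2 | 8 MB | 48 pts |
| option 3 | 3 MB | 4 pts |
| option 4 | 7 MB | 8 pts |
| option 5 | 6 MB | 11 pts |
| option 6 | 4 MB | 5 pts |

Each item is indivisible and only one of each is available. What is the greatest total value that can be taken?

95 pts

Check high-value combinations within 20 MB:
- option 1+option 2+option 6: size 8+8+4=20, value 42+48+5=95
- option 1+option 2+option 3: size 8+8+3=19, value 42+48+4=94
- option 1+option 2: size 8+8=16, value 42+48=90
- option 2+option 5+option 6: size 8+6+4=18, value 48+11+5=64
Best: 95 pts.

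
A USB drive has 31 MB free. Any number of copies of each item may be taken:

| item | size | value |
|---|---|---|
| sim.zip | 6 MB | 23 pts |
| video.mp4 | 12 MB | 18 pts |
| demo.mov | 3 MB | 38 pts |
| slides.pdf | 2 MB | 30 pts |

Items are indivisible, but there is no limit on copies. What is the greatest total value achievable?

Best value-per-unit is slides.pdf at 30/2; filling with it alone gives 15×30 = 450.
Optimal mix: 1×demo.mov + 14×slides.pdf → size 31, value 458.

458 pts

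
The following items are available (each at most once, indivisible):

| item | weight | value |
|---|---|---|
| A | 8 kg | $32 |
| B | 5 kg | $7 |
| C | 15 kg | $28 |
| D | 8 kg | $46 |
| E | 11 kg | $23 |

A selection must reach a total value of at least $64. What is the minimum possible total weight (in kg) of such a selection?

16

Subsets with value ≥ 64, sorted by total weight:
- A+D: weight 16, value 78
- D+E: weight 19, value 69
Minimum weight: 16 kg.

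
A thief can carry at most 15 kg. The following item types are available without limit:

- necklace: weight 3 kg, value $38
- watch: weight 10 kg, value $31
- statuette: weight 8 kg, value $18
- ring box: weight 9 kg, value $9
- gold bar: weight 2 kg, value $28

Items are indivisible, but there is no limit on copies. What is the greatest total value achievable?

$206

Best value-per-unit is gold bar at 28/2; filling with it alone gives 7×28 = 196.
Optimal mix: 1×necklace + 6×gold bar → weight 15, value 206.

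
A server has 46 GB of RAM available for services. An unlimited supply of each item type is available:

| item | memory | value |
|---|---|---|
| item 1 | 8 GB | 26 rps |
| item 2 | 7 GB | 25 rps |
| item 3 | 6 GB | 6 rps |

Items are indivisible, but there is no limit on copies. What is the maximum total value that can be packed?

154 rps

Best value-per-unit is item 2 at 25/7; filling with it alone gives 6×25 = 150.
Optimal mix: 4×item 1 + 2×item 2 → memory 46, value 154.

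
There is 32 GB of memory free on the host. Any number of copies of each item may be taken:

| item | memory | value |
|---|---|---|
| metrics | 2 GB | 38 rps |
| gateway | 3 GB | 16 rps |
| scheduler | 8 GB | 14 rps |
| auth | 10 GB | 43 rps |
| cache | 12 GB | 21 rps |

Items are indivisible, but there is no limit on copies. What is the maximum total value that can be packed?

Best value-per-unit is metrics at 38/2, and filling with it alone uses memory 16×2=32. No mix of the others beats 16×38 = 608.

608 rps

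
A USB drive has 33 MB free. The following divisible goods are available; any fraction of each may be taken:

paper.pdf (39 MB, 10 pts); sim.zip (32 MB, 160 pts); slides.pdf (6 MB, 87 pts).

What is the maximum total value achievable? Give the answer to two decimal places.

Take in order of value per unit:
- slides.pdf (87/6 per unit): all 6 → value 87, running total 87.00
- sim.zip (160/32 per unit): 27 of 32 → value 27×160/32 = 135.0000, running total 222.00
Total 222.00.

222.00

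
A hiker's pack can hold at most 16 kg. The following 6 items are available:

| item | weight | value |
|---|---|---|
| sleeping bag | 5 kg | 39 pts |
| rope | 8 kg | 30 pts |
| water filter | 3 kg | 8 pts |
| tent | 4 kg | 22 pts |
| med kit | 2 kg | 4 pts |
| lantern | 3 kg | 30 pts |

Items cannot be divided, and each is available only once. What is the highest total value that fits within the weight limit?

99 pts

Check high-value combinations within 16 kg:
- sleeping bag+water filter+tent+lantern: weight 5+3+4+3=15, value 39+8+22+30=99
- sleeping bag+rope+lantern: weight 5+8+3=16, value 39+30+30=99
- sleeping bag+tent+med kit+lantern: weight 5+4+2+3=14, value 39+22+4+30=95
Best: 99 pts.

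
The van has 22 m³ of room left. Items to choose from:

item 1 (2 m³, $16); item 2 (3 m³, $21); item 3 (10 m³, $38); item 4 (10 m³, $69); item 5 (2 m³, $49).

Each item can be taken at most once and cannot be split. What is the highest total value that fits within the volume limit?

$156

This is a 0/1 knapsack; check combinations near the capacity.
- item 3+item 4+item 5: volume 10+10+2=22, value 38+69+49=156
- item 1+item 2+item 4+item 5: volume 2+3+10+2=17, value 16+21+69+49=155
- item 2+item 4+item 5: volume 3+10+2=15, value 21+69+49=139
- item 1+item 4+item 5: volume 2+10+2=14, value 16+69+49=134
- item 1+item 2+item 3+item 5: volume 2+3+10+2=17, value 16+21+38+49=124
Best: $156.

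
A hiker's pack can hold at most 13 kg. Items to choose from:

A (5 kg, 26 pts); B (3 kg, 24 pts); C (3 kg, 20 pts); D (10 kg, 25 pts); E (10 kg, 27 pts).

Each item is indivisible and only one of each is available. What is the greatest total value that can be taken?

70 pts

Check high-value combinations within 13 kg:
- A+B+C: weight 5+3+3=11, value 26+24+20=70
- B+E: weight 3+10=13, value 24+27=51
- A+B: weight 5+3=8, value 26+24=50
- B+D: weight 3+10=13, value 24+25=49
- C+E: weight 3+10=13, value 20+27=47
Best: 70 pts.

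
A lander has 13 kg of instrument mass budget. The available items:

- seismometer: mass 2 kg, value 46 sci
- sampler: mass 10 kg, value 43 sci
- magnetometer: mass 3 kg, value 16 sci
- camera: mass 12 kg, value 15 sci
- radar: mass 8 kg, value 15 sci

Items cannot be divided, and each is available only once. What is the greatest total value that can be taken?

89 sci

Check high-value combinations within 13 kg:
- seismometer+sampler: mass 2+10=12, value 46+43=89
- seismometer+magnetometer+radar: mass 2+3+8=13, value 46+16+15=77
- seismometer+magnetometer: mass 2+3=5, value 46+16=62
- seismometer+radar: mass 2+8=10, value 46+15=61
Best: 89 sci.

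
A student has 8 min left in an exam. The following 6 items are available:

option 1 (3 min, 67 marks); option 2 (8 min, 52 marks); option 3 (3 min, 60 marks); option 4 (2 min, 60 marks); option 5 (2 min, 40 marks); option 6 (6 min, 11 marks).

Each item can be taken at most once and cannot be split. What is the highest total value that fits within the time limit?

Check high-value combinations within 8 min:
- option 1+option 3+option 4: time 3+3+2=8, value 67+60+60=187
- option 1+option 4+option 5: time 3+2+2=7, value 67+60+40=167
- option 1+option 3+option 5: time 3+3+2=8, value 67+60+40=167
- option 3+option 4+option 5: time 3+2+2=7, value 60+60+40=160
Best: 187 marks.

187 marks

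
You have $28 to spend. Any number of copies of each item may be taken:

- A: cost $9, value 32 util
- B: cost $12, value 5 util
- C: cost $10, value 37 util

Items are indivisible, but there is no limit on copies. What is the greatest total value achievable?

Best value-per-unit is C at 37/10; filling with it alone gives 2×37 = 74.
Optimal mix: 2×A + 1×C → cost 28, value 101.

101 util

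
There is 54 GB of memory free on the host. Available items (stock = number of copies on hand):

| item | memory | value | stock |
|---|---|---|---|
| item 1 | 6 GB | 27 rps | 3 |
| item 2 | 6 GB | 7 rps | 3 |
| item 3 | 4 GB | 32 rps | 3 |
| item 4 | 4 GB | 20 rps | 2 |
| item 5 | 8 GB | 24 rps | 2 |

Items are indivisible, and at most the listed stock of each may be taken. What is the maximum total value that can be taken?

Best selections within memory 54 and stock limits:
- 3×item 1 + 3×item 3 + 2×item 4 + 2×item 5: memory 54, value 265
- 3×item 1 + 1×item 2 + 3×item 3 + 2×item 4 + 1×item 5: memory 52, value 248
Best: 265 rps.

265 rps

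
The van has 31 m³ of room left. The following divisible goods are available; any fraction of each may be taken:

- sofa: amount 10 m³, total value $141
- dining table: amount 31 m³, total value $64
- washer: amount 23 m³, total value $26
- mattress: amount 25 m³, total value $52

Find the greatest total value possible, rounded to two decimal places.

184.68

Take in order of value per unit:
- sofa (141/10 per unit): all 10 → value 141, running total 141.00
- mattress (52/25 per unit): 21 of 25 → value 21×52/25 = 43.6800, running total 184.68
Total 184.68.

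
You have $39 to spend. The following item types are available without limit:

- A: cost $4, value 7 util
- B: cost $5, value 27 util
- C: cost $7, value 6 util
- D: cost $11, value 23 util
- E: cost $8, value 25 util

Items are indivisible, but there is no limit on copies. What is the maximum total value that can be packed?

Best value-per-unit is B at 27/5; filling with it alone gives 7×27 = 189.
Optimal mix: 1×A + 7×B → cost 39, value 196.

196 util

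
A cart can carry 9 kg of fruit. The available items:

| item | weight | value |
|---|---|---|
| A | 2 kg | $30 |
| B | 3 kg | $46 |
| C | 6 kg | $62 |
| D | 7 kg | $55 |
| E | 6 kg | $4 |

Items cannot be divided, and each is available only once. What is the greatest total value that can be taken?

This is a 0/1 knapsack; check combinations near the capacity.
- B+C: weight 3+6=9, value 46+62=108
- A+C: weight 2+6=8, value 30+62=92
- A+D: weight 2+7=9, value 30+55=85
Best: $108.

$108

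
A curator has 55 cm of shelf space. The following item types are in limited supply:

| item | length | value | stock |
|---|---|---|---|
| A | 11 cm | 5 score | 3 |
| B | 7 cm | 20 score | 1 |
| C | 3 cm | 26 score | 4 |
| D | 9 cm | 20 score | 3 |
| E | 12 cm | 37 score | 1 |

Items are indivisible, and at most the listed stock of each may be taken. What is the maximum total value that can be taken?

201 score

Best selections within length 55 and stock limits:
- 1×B + 4×C + 2×D + 1×E: length 49, value 201
- 4×C + 3×D + 1×E: length 51, value 201
- 1×B + 3×C + 3×D + 1×E: length 55, value 195
- 1×A + 1×B + 4×C + 1×D + 1×E: length 51, value 186
Best: 201 score.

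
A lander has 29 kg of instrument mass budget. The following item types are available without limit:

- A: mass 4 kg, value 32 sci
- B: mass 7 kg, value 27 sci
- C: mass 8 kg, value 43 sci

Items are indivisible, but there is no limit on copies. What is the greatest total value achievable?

Best value-per-unit is A at 32/4, and filling with it alone uses mass 7×4=28. No mix of the others beats 7×32 = 224.

224 sci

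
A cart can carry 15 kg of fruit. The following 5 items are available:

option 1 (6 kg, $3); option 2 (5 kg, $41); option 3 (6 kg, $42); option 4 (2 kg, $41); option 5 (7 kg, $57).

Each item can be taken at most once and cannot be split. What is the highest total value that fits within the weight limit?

Check high-value combinations within 15 kg:
- option 3+option 4+option 5: weight 6+2+7=15, value 42+41+57=140
- option 2+option 4+option 5: weight 5+2+7=14, value 41+41+57=139
- option 2+option 3+option 4: weight 5+6+2=13, value 41+42+41=124
Best: $140.

$140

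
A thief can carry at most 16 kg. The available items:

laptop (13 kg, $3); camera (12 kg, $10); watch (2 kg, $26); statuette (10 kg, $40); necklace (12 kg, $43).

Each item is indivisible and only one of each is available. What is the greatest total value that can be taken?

$69

This is a 0/1 knapsack; check combinations near the capacity.
- watch+necklace: weight 2+12=14, value 26+43=69
- watch+statuette: weight 2+10=12, value 26+40=66
- necklace: weight 12, value 43
- statuette: weight 10, value 40
- camera+watch: weight 12+2=14, value 10+26=36
Best: $69.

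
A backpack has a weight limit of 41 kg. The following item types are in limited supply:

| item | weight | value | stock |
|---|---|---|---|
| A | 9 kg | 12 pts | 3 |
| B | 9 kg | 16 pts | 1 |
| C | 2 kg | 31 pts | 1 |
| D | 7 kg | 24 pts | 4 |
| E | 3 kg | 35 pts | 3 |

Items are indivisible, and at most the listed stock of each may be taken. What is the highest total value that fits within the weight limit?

232 pts

Best selections within weight 41 and stock limits:
- 1×C + 4×D + 3×E: weight 39, value 232
- 1×B + 1×C + 3×D + 3×E: weight 41, value 224
- 1×A + 1×C + 3×D + 3×E: weight 41, value 220
Best: 232 pts.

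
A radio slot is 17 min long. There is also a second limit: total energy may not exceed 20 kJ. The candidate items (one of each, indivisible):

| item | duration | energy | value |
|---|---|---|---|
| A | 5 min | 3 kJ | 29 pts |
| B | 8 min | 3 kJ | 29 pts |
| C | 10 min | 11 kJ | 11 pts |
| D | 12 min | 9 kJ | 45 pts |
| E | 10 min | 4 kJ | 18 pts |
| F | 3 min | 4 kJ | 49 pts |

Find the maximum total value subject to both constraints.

107 pts

Feasible sets respecting both limits:
- A+B+F: duration 16, energy 10, value 107
- D+F: duration 15, energy 13, value 94
- A+F: duration 8, energy 7, value 78
- B+F: duration 11, energy 7, value 78
Best: 107 pts.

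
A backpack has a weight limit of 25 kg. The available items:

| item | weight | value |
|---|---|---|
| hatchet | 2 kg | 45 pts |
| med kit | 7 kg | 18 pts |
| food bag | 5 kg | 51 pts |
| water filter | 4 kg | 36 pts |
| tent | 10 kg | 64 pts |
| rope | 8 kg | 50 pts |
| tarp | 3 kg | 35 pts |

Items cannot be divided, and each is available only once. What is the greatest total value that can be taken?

231 pts

Check high-value combinations within 25 kg:
- hatchet+food bag+water filter+tent+tarp: weight 2+5+4+10+3=24, value 45+51+36+64+35=231
- hatchet+food bag+water filter+rope+tarp: weight 2+5+4+8+3=22, value 45+51+36+50+35=217
- hatchet+food bag+tent+rope: weight 2+5+10+8=25, value 45+51+64+50=210
- hatchet+med kit+food bag+rope+tarp: weight 2+7+5+8+3=25, value 45+18+51+50+35=199
Best: 231 pts.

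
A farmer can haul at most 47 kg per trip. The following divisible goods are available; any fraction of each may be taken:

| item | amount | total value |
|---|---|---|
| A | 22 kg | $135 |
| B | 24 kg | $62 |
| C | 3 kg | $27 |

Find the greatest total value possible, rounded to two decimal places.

Take in order of value per unit:
- C (27/3 per unit): all 3 → value 27, running total 27.00
- A (135/22 per unit): all 22 → value 135, running total 162.00
- B (62/24 per unit): 22 of 24 → value 22×62/24 = 56.8333, running total 218.83
Total 218.83.

218.83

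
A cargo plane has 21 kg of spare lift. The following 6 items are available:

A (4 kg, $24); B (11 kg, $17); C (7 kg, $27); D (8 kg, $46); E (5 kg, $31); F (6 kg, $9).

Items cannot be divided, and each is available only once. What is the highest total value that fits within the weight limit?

$104

Check high-value combinations within 21 kg:
- C+D+E: weight 7+8+5=20, value 27+46+31=104
- A+D+E: weight 4+8+5=17, value 24+46+31=101
- A+C+D: weight 4+7+8=19, value 24+27+46=97
Best: $104.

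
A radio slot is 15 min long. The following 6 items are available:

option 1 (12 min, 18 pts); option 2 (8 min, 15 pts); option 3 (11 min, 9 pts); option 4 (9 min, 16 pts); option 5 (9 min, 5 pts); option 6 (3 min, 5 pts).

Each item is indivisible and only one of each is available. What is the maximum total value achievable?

23 pts

Check high-value combinations within 15 min:
- option 1+option 6: duration 12+3=15, value 18+5=23
- option 4+option 6: duration 9+3=12, value 16+5=21
- option 2+option 6: duration 8+3=11, value 15+5=20
- option 1: duration 12, value 18
Best: 23 pts.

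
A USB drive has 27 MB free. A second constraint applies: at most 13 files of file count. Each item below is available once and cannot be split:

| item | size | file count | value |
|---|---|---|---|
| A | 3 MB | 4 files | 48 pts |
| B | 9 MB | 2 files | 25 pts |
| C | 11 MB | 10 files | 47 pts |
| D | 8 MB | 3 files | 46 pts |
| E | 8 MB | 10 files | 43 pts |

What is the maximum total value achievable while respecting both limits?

Feasible sets respecting both limits:
- A+B+D: size 20, file count 9, value 119
- A+D: size 11, file count 7, value 94
- C+D: size 19, file count 13, value 93
- D+E: size 16, file count 13, value 89
Best: 119 pts.

119 pts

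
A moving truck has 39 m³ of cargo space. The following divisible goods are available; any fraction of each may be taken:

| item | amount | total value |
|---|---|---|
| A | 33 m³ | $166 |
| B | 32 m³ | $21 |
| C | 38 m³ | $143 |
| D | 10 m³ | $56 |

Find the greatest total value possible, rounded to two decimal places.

Take in order of value per unit:
- D (56/10 per unit): all 10 → value 56, running total 56.00
- A (166/33 per unit): 29 of 33 → value 29×166/33 = 145.8788, running total 201.88
Total 201.88.

201.88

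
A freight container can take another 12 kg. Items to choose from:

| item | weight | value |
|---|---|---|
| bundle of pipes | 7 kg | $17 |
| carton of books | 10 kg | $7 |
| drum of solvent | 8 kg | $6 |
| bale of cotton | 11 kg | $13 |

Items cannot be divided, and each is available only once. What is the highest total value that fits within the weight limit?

$17

Check high-value combinations within 12 kg:
- bundle of pipes: weight 7, value 17
- bale of cotton: weight 11, value 13
- carton of books: weight 10, value 7
Best: $17.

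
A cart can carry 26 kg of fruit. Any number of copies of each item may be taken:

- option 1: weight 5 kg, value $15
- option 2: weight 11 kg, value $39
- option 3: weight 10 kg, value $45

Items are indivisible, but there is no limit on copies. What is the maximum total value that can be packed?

Best value-per-unit is option 3 at 45/10; filling with it alone gives 2×45 = 90.
Optimal mix: 1×option 1 + 2×option 3 → weight 25, value 105.

$105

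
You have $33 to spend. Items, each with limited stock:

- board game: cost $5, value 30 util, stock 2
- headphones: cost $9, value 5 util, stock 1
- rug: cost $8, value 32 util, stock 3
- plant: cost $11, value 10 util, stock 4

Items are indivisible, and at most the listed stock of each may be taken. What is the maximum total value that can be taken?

126 util

Top feasible selections:
- 1×board game + 3×rug: cost 29, value 126
- 2×board game + 2×rug: cost 26, value 124
- 1×board game + 2×rug + 1×plant: cost 32, value 104
- 2×board game + 1×rug + 1×plant: cost 29, value 102
Best: 126 util.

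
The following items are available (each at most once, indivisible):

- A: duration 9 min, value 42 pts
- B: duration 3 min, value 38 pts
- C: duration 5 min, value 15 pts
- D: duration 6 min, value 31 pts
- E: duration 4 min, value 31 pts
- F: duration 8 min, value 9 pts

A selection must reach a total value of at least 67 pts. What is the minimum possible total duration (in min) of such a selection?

Subsets with value ≥ 67, sorted by total duration:
- B+E: duration 7, value 69
- B+D: duration 9, value 69
Minimum duration: 7 min.

7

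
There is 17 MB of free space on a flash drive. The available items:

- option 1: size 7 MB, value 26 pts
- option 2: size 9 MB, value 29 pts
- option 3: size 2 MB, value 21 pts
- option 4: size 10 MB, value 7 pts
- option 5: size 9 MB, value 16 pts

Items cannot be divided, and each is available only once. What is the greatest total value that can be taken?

55 pts

Check high-value combinations within 17 MB:
- option 1+option 2: size 7+9=16, value 26+29=55
- option 2+option 3: size 9+2=11, value 29+21=50
- option 1+option 3: size 7+2=9, value 26+21=47
- option 1+option 5: size 7+9=16, value 26+16=42
- option 3+option 5: size 2+9=11, value 21+16=37
Best: 55 pts.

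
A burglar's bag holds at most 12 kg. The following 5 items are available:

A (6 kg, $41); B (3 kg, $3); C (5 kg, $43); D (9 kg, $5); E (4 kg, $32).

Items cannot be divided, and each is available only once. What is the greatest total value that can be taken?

$84

Check high-value combinations within 12 kg:
- A+C: weight 6+5=11, value 41+43=84
- B+C+E: weight 3+5+4=12, value 3+43+32=78
- C+E: weight 5+4=9, value 43+32=75
Best: $84.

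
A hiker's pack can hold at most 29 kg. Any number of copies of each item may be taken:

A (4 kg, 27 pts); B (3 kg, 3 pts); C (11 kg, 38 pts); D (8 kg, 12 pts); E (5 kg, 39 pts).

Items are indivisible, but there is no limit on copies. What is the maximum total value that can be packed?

222 pts

Best value-per-unit is E at 39/5; filling with it alone gives 5×39 = 195.
Optimal mix: 1×A + 5×E → weight 29, value 222.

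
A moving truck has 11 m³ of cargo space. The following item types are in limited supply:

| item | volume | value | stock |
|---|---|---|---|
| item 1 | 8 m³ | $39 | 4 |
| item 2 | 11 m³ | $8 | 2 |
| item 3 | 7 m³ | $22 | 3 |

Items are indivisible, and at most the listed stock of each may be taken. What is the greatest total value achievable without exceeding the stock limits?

$39

Best selections within volume 11 and stock limits:
- 1×item 1: volume 8, value 39
- 1×item 3: volume 7, value 22
- 1×item 2: volume 11, value 8
Best: $39.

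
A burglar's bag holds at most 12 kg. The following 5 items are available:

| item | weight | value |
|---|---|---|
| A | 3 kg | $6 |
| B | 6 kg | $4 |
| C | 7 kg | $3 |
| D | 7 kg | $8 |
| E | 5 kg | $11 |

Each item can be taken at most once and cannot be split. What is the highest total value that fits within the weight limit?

$19

Check high-value combinations within 12 kg:
- D+E: weight 7+5=12, value 8+11=19
- A+E: weight 3+5=8, value 6+11=17
- B+E: weight 6+5=11, value 4+11=15
- A+D: weight 3+7=10, value 6+8=14
Best: $19.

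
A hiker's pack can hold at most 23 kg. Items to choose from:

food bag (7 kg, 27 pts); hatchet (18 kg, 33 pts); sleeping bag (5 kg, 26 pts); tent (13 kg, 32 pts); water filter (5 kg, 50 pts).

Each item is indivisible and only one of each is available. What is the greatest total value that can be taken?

Check high-value combinations within 23 kg:
- sleeping bag+tent+water filter: weight 5+13+5=23, value 26+32+50=108
- food bag+sleeping bag+water filter: weight 7+5+5=17, value 27+26+50=103
- hatchet+water filter: weight 18+5=23, value 33+50=83
- tent+water filter: weight 13+5=18, value 32+50=82
Best: 108 pts.

108 pts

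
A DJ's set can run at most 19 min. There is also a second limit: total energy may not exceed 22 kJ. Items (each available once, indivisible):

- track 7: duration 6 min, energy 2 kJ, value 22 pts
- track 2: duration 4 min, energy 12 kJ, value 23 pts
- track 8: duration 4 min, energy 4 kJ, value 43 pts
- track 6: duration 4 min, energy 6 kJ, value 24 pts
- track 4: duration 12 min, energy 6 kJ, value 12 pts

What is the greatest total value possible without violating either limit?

Feasible sets respecting both limits:
- track 2+track 8+track 6: duration 12, energy 22, value 90
- track 7+track 8+track 6: duration 14, energy 12, value 89
- track 7+track 2+track 8: duration 14, energy 18, value 88
- track 7+track 2+track 6: duration 14, energy 20, value 69
Best: 90 pts.

90 pts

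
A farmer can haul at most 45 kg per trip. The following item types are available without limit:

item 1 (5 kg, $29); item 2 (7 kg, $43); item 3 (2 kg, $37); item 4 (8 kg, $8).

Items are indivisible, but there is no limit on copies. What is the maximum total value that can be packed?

$814

Best value-per-unit is item 3 at 37/2, and filling with it alone uses weight 22×2=44. No mix of the others beats 22×37 = 814.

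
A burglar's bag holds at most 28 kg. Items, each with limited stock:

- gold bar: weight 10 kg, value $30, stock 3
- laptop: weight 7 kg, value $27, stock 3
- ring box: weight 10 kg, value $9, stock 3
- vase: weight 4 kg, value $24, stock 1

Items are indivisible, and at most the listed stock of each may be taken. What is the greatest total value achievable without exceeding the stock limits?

$108

Best selections within weight 28 and stock limits:
- 1×gold bar + 2×laptop + 1×vase: weight 28, value 108
- 3×laptop + 1×vase: weight 25, value 105
Best: $108.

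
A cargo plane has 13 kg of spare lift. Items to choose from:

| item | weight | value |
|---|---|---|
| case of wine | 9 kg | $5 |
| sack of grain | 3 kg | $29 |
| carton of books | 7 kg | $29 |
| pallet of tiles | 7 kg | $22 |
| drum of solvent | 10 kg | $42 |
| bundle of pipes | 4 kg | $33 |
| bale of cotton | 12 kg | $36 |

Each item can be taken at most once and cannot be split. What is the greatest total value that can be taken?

This is a 0/1 knapsack; check combinations near the capacity.
- sack of grain+drum of solvent: weight 3+10=13, value 29+42=71
- sack of grain+bundle of pipes: weight 3+4=7, value 29+33=62
- carton of books+bundle of pipes: weight 7+4=11, value 29+33=62
- sack of grain+carton of books: weight 3+7=10, value 29+29=58
- pallet of tiles+bundle of pipes: weight 7+4=11, value 22+33=55
Best: $71.

$71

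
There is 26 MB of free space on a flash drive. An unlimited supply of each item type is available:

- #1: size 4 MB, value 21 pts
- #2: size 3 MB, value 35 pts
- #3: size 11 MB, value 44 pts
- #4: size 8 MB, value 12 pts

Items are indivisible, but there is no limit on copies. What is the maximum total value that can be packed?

280 pts

Best value-per-unit is #2 at 35/3, and filling with it alone uses size 8×3=24. No mix of the others beats 8×35 = 280.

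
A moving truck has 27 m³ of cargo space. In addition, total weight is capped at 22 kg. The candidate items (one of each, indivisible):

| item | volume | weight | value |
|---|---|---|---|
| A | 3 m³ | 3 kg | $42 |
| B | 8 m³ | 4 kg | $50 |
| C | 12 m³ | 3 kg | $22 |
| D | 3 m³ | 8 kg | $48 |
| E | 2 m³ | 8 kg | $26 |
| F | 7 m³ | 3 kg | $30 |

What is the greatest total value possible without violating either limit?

Feasible sets respecting both limits:
- A+B+D+F: volume 21, weight 18, value 170
- A+B+C+D: volume 26, weight 18, value 162
- A+B+E+F: volume 20, weight 18, value 148
- A+D+E+F: volume 15, weight 22, value 146
Best: $170.

$170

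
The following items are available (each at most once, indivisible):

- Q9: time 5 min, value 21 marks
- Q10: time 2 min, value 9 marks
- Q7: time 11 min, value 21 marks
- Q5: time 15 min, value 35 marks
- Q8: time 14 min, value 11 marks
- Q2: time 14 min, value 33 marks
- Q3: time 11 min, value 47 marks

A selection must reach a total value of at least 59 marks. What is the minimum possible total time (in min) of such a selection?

16

Subsets with value ≥ 59, sorted by total time:
- Q9+Q3: time 16, value 68
- Q9+Q10+Q3: time 18, value 77
- Q9+Q10+Q2: time 21, value 63
Minimum time: 16 min.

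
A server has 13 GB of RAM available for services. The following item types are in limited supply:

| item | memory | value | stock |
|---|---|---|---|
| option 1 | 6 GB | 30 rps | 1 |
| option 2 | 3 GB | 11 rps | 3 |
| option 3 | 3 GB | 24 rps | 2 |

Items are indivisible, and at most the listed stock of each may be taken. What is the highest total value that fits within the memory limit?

78 rps

Top feasible selections:
- 1×option 1 + 2×option 3: memory 12, value 78
- 2×option 2 + 2×option 3: memory 12, value 70
- 1×option 1 + 1×option 2 + 1×option 3: memory 12, value 65
- 1×option 2 + 2×option 3: memory 9, value 59
Best: 78 rps.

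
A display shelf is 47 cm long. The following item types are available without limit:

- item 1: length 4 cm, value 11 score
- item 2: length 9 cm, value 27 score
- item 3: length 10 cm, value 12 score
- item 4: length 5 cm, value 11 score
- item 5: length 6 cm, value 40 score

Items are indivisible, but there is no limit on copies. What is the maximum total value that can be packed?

291 score

Best value-per-unit is item 5 at 40/6; filling with it alone gives 7×40 = 280.
Optimal mix: 1×item 1 + 7×item 5 → length 46, value 291.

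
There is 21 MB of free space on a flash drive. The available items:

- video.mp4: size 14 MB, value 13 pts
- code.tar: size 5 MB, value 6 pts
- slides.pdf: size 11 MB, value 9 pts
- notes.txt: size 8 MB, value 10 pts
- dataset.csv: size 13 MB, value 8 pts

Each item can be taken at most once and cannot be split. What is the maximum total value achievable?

19 pts

This is a 0/1 knapsack; check combinations near the capacity.
- video.mp4+code.tar: size 14+5=19, value 13+6=19
- slides.pdf+notes.txt: size 11+8=19, value 9+10=19
- notes.txt+dataset.csv: size 8+13=21, value 10+8=18
- code.tar+notes.txt: size 5+8=13, value 6+10=16
- code.tar+slides.pdf: size 5+11=16, value 6+9=15
Best: 19 pts.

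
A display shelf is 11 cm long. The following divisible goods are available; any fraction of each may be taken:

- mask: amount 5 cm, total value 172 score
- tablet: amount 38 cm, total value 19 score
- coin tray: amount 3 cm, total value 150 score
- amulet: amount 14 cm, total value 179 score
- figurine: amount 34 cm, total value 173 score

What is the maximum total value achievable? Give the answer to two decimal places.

360.36

Take in order of value per unit:
- coin tray (150/3 per unit): all 3 → value 150, running total 150.00
- mask (172/5 per unit): all 5 → value 172, running total 322.00
- amulet (179/14 per unit): 3 of 14 → value 3×179/14 = 38.3571, running total 360.36
Total 360.36.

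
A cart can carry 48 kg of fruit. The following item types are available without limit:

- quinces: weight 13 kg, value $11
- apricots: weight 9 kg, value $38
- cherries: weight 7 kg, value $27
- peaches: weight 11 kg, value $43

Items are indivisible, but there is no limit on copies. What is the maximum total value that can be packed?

$195

Best value-per-unit is apricots at 38/9; filling with it alone gives 5×38 = 190.
Optimal mix: 4×apricots + 1×peaches → weight 47, value 195.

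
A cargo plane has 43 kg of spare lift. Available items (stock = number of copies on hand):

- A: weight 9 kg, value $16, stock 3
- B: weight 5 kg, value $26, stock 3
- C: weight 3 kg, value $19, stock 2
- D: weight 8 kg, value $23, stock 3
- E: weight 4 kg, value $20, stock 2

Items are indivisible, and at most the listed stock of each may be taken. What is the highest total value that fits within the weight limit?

Top feasible selections:
- 3×B + 1×C + 2×D + 2×E: weight 42, value 183
- 3×B + 2×C + 2×D + 1×E: weight 41, value 182
- 3×B + 2×C + 1×D + 2×E: weight 37, value 179
- 2×B + 2×C + 2×D + 2×E: weight 40, value 176
Best: $183.

$183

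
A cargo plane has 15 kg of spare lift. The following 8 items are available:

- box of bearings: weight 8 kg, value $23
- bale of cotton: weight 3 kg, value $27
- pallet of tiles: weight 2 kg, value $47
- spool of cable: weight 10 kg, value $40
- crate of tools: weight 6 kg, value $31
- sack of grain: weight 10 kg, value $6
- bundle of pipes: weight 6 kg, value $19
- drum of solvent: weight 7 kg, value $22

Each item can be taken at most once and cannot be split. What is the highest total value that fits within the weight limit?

$114

Check high-value combinations within 15 kg:
- bale of cotton+pallet of tiles+spool of cable: weight 3+2+10=15, value 27+47+40=114
- bale of cotton+pallet of tiles+crate of tools: weight 3+2+6=11, value 27+47+31=105
- pallet of tiles+crate of tools+drum of solvent: weight 2+6+7=15, value 47+31+22=100
Best: $114.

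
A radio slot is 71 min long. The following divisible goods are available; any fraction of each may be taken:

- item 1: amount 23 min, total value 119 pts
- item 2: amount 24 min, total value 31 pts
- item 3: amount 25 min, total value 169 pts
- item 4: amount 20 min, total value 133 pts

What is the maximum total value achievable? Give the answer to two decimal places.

424.88

Take in order of value per unit:
- item 3 (169/25 per unit): all 25 → value 169, running total 169.00
- item 4 (133/20 per unit): all 20 → value 133, running total 302.00
- item 1 (119/23 per unit): all 23 → value 119, running total 421.00
- item 2 (31/24 per unit): 3 of 24 → value 3×31/24 = 3.8750, running total 424.88
Total 424.88.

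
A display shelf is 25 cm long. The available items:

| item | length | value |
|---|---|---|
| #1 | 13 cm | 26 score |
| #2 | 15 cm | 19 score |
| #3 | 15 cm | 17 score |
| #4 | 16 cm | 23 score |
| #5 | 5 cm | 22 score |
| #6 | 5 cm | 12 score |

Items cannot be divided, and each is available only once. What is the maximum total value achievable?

This is a 0/1 knapsack; check combinations near the capacity.
- #1+#5+#6: length 13+5+5=23, value 26+22+12=60
- #2+#5+#6: length 15+5+5=25, value 19+22+12=53
- #3+#5+#6: length 15+5+5=25, value 17+22+12=51
- #1+#5: length 13+5=18, value 26+22=48
- #4+#5: length 16+5=21, value 23+22=45
Best: 60 score.

60 score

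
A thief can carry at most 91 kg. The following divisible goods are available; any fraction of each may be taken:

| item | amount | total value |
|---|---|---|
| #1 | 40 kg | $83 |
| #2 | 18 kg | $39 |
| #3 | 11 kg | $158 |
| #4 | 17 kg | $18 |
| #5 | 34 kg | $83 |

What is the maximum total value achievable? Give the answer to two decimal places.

Take in order of value per unit:
- #3 (158/11 per unit): all 11 → value 158, running total 158.00
- #5 (83/34 per unit): all 34 → value 83, running total 241.00
- #2 (39/18 per unit): all 18 → value 39, running total 280.00
- #1 (83/40 per unit): 28 of 40 → value 28×83/40 = 58.1000, running total 338.10
Total 338.10.

338.10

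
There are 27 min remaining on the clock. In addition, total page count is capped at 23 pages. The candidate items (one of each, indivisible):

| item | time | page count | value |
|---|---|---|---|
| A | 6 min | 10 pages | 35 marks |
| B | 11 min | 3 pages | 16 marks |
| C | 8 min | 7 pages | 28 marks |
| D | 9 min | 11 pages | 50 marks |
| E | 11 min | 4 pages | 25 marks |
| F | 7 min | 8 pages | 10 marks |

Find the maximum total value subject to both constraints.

88 marks

Feasible sets respecting both limits:
- A+C+E: time 25, page count 21, value 88
- A+D: time 15, page count 21, value 85
- D+E+F: time 27, page count 23, value 85
Best: 88 marks.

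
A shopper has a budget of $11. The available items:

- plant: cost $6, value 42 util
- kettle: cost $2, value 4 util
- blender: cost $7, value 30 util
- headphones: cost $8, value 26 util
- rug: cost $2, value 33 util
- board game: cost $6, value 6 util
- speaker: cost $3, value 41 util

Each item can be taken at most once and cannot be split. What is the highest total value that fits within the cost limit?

This is a 0/1 knapsack; check combinations near the capacity.
- plant+rug+speaker: cost 6+2+3=11, value 42+33+41=116
- plant+kettle+speaker: cost 6+2+3=11, value 42+4+41=87
- plant+speaker: cost 6+3=9, value 42+41=83
Best: 116 util.

116 util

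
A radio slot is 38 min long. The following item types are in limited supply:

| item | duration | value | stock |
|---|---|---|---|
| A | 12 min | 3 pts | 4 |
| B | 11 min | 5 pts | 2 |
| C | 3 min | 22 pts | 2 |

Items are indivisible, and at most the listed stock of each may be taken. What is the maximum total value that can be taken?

54 pts

Top feasible selections:
- 2×B + 2×C: duration 28, value 54
- 1×A + 1×B + 2×C: duration 29, value 52
- 2×A + 2×C: duration 30, value 50
Best: 54 pts.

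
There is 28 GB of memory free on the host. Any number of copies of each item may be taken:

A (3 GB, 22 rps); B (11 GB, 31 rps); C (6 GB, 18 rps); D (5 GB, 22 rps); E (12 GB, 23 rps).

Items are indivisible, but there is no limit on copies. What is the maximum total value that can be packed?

Best value-per-unit is A at 22/3, and filling with it alone uses memory 9×3=27. No mix of the others beats 9×22 = 198.

198 rps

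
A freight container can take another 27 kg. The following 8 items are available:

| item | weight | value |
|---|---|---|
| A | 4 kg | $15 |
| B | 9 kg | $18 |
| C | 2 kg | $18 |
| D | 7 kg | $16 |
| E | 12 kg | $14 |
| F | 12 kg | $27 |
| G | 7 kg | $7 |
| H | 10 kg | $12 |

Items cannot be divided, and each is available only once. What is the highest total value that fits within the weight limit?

$78

Check high-value combinations within 27 kg:
- A+B+C+F: weight 4+9+2+12=27, value 15+18+18+27=78
- A+C+D+F: weight 4+2+7+12=25, value 15+18+16+27=76
- A+B+C+D: weight 4+9+2+7=22, value 15+18+18+16=67
Best: $78.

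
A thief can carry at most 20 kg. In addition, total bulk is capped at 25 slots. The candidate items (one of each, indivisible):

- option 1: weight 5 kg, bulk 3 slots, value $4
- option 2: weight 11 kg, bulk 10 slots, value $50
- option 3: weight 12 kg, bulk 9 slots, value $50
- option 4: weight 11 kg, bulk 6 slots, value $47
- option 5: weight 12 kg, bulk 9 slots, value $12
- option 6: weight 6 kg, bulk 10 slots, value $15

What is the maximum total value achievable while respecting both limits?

$65

Feasible sets respecting both limits:
- option 2+option 6: weight 17, bulk 20, value 65
- option 3+option 6: weight 18, bulk 19, value 65
- option 4+option 6: weight 17, bulk 16, value 62
Best: $65.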